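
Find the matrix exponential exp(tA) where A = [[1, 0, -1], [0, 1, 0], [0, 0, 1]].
e^{tA} = [[e^{t}, 0, -t*e^{t}], [0, e^{t}, 0], [0, 0, e^{t}]]

A has Jordan form J = [[1, 1, 0], [0, 1, 0], [0, 0, 1]] with A = PJP^{-1}, so e^{tA} = P e^{tJ} P^{-1}.

For a Jordan block J_k(λ), e^{tJ_k(λ)} = e^{λt} · (I + tN + t^2 N^2/2! + ... + t^{k-1} N^{k-1}/(k-1)!) where N is the nilpotent superdiagonal part.

Assembling the blocks and conjugating back gives the entries of e^{tA} as shown above.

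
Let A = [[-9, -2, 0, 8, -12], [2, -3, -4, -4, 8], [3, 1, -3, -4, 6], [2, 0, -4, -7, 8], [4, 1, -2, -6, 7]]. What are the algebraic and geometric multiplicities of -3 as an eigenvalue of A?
The characteristic polynomial is (x + 3)^5, so the factor x + 3 appears with exponent 5: the algebraic multiplicity is 5.

rank(A + 3I) = 2, so the eigenspace has dimension 5 - 2 = 3: the geometric multiplicity is 3.

Since 3 < 5, A is not diagonalizable.

algebraic multiplicity 5, geometric multiplicity 3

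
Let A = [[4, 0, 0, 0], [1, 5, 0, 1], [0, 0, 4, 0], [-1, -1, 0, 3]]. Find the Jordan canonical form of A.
J = [[4, 1, 0, 0], [0, 4, 0, 0], [0, 0, 4, 0], [0, 0, 0, 4]]

The characteristic polynomial is det(xI - A) = (x - 4)^4, so the eigenvalues are 4 (algebraic multiplicity 4).

For λ = 4: rank(A - 4I) = 1, rank((A - 4I)^2) = 0. The eigenspace has dimension 4 - 1 = 3, so there are 3 Jordan blocks; the rank sequence gives block sizes [2, 1, 1].

Assembling the blocks gives the Jordan form J above.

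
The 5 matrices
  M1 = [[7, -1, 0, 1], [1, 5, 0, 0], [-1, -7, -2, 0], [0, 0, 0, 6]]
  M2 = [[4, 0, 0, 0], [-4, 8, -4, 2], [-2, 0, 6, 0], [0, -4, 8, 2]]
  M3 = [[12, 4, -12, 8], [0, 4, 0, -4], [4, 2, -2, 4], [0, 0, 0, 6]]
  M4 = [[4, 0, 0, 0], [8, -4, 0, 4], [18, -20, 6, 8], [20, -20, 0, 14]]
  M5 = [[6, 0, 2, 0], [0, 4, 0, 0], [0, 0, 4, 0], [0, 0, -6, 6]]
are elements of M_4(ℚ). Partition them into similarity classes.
Characteristic polynomials: χ_{M1} = (x - 6)^3(x + 2), χ_{M2} = (x - 6)^2(x - 4)^2, χ_{M3} = (x - 6)^2(x - 4)^2, χ_{M4} = (x - 6)^2(x - 4)^2, χ_{M5} = (x - 6)^2(x - 4)^2.

{M1}: invariant factors (x - 6)^3(x + 2).

{M2, M3, M4, M5}: invariant factors (x - 6)(x - 4), (x - 6)(x - 4).

Matrices are similar if and only if their invariant-factor lists agree; the partition into similarity classes is {M1}, {M2, M3, M4, M5}.

2 classes: {M1}, {M2, M3, M4, M5}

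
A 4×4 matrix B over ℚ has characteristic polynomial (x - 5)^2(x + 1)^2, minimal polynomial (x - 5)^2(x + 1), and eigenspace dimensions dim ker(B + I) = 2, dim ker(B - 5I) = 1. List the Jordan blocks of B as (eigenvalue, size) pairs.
Jordan blocks: (-1, 1), (-1, 1), (5, 2)

λ = -1: algebraic multiplicity 2 (exponent in χ_B), largest block size 1 (exponent in m_B), 2 blocks (geometric multiplicity). These force block sizes [1, 1].
λ = 5: algebraic multiplicity 2 (exponent in χ_B), largest block size 2 (exponent in m_B), 1 block (geometric multiplicity). This forces block sizes [2].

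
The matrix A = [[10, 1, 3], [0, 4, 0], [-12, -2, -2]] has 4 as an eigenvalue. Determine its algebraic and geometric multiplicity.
The characteristic polynomial is (x - 4)^3, so the factor x - 4 appears with exponent 3: the algebraic multiplicity is 3.

rank(A - 4I) = 1, so the eigenspace has dimension 3 - 1 = 2: the geometric multiplicity is 2.

Since 2 < 3, A is not diagonalizable.

algebraic multiplicity 3, geometric multiplicity 2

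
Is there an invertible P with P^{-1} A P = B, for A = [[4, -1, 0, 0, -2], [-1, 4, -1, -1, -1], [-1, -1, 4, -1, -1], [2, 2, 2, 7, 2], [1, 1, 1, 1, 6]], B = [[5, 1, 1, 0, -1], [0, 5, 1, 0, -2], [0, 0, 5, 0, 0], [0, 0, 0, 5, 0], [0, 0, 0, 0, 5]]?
Two matrices over a field are similar if and only if they have the same invariant factors.

Both A and B have characteristic polynomial (x - 5)^5 and minimal polynomial (x - 5)^3. Computing further, both have invariant factors x - 5, x - 5, (x - 5)^3. Hence A and B are similar.

Yes.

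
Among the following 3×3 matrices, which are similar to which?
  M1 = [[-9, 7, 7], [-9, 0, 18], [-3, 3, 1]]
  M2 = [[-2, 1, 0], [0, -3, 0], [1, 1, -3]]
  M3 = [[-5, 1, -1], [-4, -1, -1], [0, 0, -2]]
2 classes: {M1, M3}, {M2}

Characteristic polynomials: χ_{M1} = (x + 2)(x + 3)^2, χ_{M2} = (x + 2)(x + 3)^2, χ_{M3} = (x + 2)(x + 3)^2.

{M1, M3}: invariant factors (x + 2)(x + 3)^2.

{M2}: invariant factors x + 3, (x + 2)(x + 3).

Matrices are similar if and only if their invariant-factor lists agree; the partition into similarity classes is {M1, M3}, {M2}.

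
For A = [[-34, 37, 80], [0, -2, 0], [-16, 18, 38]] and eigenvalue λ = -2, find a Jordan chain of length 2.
We seek v_1 ∈ ker((A + 2I)^2) \ ker(A + 2I), then set v_{i+1} = (A + 2I) v_i.

One such chain is v_1 = [[-4, 1, -2]]^T, v_2 = [[5, 0, 2]]^T. Check: (A + 2I) v_2 = [[0, 0, 0]]^T = 0.

v_1 = [[-4, 1, -2]]^T, v_2 = [[5, 0, 2]]^T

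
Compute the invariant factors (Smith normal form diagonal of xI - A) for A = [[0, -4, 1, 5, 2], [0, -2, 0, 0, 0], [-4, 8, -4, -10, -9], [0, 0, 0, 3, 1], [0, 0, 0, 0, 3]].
x + 2, (x - 3)^2(x + 2)^2

The Jordan structure of A has elementary divisors (x + 2)^2, (x + 2), (x - 3)^2. Arranging the block sizes at each eigenvalue in decreasing order and taking row products gives the invariant factors.

Invariant factors (smallest first, each dividing the next): x + 2, (x - 3)^2(x + 2)^2.

Check: the last factor (x - 3)^2(x + 2)^2 is the minimal polynomial, and the product (x - 3)^2(x + 2)^3 is the characteristic polynomial.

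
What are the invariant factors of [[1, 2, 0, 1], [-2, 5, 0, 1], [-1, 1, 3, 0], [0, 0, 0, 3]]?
The Jordan structure of A has elementary divisors (x - 3)^2, (x - 3)^2. Arranging the block sizes at each eigenvalue in decreasing order and taking row products gives the invariant factors.

Invariant factors (smallest first, each dividing the next): (x - 3)^2, (x - 3)^2.

Check: the last factor (x - 3)^2 is the minimal polynomial, and the product (x - 3)^4 is the characteristic polynomial.

(x - 3)^2, (x - 3)^2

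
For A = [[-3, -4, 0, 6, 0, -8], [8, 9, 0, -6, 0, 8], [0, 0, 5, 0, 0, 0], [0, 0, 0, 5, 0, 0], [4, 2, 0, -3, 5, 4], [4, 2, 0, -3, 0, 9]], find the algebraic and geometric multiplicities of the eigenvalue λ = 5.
The characteristic polynomial is (x - 5)^6, so the factor x - 5 appears with exponent 6: the algebraic multiplicity is 6.

rank(A - 5I) = 1, so the eigenspace has dimension 6 - 1 = 5: the geometric multiplicity is 5.

Since 5 < 6, A is not diagonalizable.

algebraic multiplicity 6, geometric multiplicity 5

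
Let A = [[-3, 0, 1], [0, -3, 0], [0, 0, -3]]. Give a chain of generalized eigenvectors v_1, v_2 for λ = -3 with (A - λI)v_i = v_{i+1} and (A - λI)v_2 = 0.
We seek v_1 ∈ ker((A + 3I)^2) \ ker(A + 3I), then set v_{i+1} = (A + 3I) v_i.

One such chain is v_1 = [[2, 2, 1]]^T, v_2 = [[1, 0, 0]]^T. Check: (A + 3I) v_2 = [[0, 0, 0]]^T = 0.

v_1 = [[2, 2, 1]]^T, v_2 = [[1, 0, 0]]^T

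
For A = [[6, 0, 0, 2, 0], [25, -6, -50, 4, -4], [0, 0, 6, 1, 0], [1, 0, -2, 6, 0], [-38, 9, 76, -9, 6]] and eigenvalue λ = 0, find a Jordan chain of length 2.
v_1 = [[0, 1, 0, 0, -2]]^T, v_2 = [[0, 2, 0, 0, -3]]^T

We seek v_1 ∈ ker(A^2) \ ker(A), then set v_{i+1} = A v_i.

One such chain is v_1 = [[0, 1, 0, 0, -2]]^T, v_2 = [[0, 2, 0, 0, -3]]^T. Check: A v_2 = [[0, 0, 0, 0, 0]]^T = 0.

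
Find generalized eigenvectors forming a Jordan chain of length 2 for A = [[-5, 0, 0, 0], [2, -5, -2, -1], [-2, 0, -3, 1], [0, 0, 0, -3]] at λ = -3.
We seek v_1 ∈ ker((A + 3I)^2) \ ker(A + 3I), then set v_{i+1} = (A + 3I) v_i.

One such chain is v_1 = [[0, 0, 0, 1]]^T, v_2 = [[0, -1, 1, 0]]^T. Check: (A + 3I) v_2 = [[0, 0, 0, 0]]^T = 0.

v_1 = [[0, 0, 0, 1]]^T, v_2 = [[0, -1, 1, 0]]^T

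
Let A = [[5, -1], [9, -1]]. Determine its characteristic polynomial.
χ_A(x) = (x - 2)^2

xI - A = [[x - 5, 1], [-9, x + 1]].

Expanding det(xI - A) along the first row:
det(xI - A) = + (x - 5)·det([[x + 1]]) - (1)·det([[-9]]).

Evaluating gives χ_A(x) = x^2 - 4x + 4 = (x - 2)^2.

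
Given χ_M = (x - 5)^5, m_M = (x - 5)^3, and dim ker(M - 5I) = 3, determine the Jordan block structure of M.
Jordan blocks: (5, 3), (5, 1), (5, 1)

λ = 5: algebraic multiplicity 5 (exponent in χ_M), largest block size 3 (exponent in m_M), 3 blocks (geometric multiplicity). These force block sizes [3, 1, 1].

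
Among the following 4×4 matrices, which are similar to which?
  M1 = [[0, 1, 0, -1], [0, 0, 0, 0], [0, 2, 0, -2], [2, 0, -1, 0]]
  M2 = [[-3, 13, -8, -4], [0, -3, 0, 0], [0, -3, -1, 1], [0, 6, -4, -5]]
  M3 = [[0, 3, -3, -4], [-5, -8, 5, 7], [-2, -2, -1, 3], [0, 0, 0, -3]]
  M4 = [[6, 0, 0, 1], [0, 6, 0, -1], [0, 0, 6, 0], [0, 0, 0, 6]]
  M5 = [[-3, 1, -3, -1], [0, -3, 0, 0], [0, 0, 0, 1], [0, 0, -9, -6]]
Characteristic polynomials: χ_{M1} = x^4, χ_{M2} = (x + 3)^4, χ_{M3} = (x + 3)^4, χ_{M4} = (x - 6)^4, χ_{M5} = (x + 3)^4.

{M1}: invariant factors x, x^3.

{M2, M3, M5}: invariant factors (x + 3)^2, (x + 3)^2.

{M4}: invariant factors x - 6, x - 6, (x - 6)^2.

Matrices are similar if and only if their invariant-factor lists agree; the partition into similarity classes is {M1}, {M2, M3, M5}, {M4}.

3 classes: {M1}, {M2, M3, M5}, {M4}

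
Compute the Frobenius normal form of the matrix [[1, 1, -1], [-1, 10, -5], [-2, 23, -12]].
R = [[0, 0, -4], [1, 0, 8], [0, 1, -1]]

The invariant factors of A (the non-unit diagonal entries of the Smith normal form of xI - A over ℚ[x]) are (x - 2)(x^2 + 3x - 2), each dividing the next. The characteristic polynomial is their product, (x - 2)(x^2 + 3x - 2).

The rational canonical form is the block-diagonal matrix of companion matrices C(f_i):
R = [[0, 0, -4], [1, 0, 8], [0, 1, -1]].

Note the characteristic polynomial does not split into linear factors over ℚ, so A has no Jordan form over ℚ; the rational canonical form exists over any field.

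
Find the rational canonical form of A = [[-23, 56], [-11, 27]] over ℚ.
R = [[0, 5], [1, 4]]

The invariant factors of A (the non-unit diagonal entries of the Smith normal form of xI - A over ℚ[x]) are (x - 5)(x + 1), each dividing the next. The characteristic polynomial is their product, (x - 5)(x + 1).

The rational canonical form is the block-diagonal matrix of companion matrices C(f_i):
R = [[0, 5], [1, 4]].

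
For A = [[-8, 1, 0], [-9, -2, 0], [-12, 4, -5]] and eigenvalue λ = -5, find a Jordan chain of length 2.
We seek v_1 ∈ ker((A + 5I)^2) \ ker(A + 5I), then set v_{i+1} = (A + 5I) v_i.

One such chain is v_1 = [[1, 2, 3]]^T, v_2 = [[-1, -3, -4]]^T. Check: (A + 5I) v_2 = [[0, 0, 0]]^T = 0.

v_1 = [[1, 2, 3]]^T, v_2 = [[-1, -3, -4]]^T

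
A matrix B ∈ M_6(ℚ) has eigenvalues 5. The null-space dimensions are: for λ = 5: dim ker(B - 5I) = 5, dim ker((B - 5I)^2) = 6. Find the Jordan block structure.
λ = 5: successive nullity increments [5, 1] count blocks of size ≥ k; block sizes are [2, 1, 1, 1, 1].

Jordan blocks: (5, 2), (5, 1), (5, 1), (5, 1), (5, 1)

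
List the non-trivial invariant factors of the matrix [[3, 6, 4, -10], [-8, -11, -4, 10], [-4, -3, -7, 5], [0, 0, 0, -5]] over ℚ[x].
x + 5, x + 5, (x + 5)^2

The Jordan structure of A has elementary divisors (x + 5)^2, (x + 5), (x + 5). Arranging the block sizes at each eigenvalue in decreasing order and taking row products gives the invariant factors.

Invariant factors (smallest first, each dividing the next): x + 5, x + 5, (x + 5)^2.

Check: the last factor (x + 5)^2 is the minimal polynomial, and the product (x + 5)^4 is the characteristic polynomial.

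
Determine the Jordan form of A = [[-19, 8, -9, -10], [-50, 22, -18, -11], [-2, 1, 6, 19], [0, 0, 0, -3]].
The characteristic polynomial is det(xI - A) = (x - 6)^2(x + 3)^2, so the eigenvalues are -3 (algebraic multiplicity 2), 6 (algebraic multiplicity 2).

For λ = -3: rank(A + 3I) = 2. The eigenspace has dimension 4 - 2 = 2, so there are 2 Jordan blocks; the rank sequence gives block sizes [1, 1].

For λ = 6: rank(A - 6I) = 3, rank((A - 6I)^2) = 2. The eigenspace has dimension 4 - 3 = 1, so there is 1 Jordan block; the rank sequence gives block sizes [2].

Assembling the blocks gives the Jordan form J above.

J = [[-3, 0, 0, 0], [0, -3, 0, 0], [0, 0, 6, 1], [0, 0, 0, 6]]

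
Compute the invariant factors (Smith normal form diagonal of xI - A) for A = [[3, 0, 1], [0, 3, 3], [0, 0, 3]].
x - 3, (x - 3)^2

The Jordan structure of A has elementary divisors (x - 3)^2, (x - 3). Arranging the block sizes at each eigenvalue in decreasing order and taking row products gives the invariant factors.

Invariant factors (smallest first, each dividing the next): x - 3, (x - 3)^2.

Check: the last factor (x - 3)^2 is the minimal polynomial, and the product (x - 3)^3 is the characteristic polynomial.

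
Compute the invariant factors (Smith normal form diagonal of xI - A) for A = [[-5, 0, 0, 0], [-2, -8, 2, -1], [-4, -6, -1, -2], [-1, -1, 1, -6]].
x + 5, (x + 5)^3

The Jordan structure of A has elementary divisors (x + 5)^3, (x + 5). Arranging the block sizes at each eigenvalue in decreasing order and taking row products gives the invariant factors.

Invariant factors (smallest first, each dividing the next): x + 5, (x + 5)^3.

Check: the last factor (x + 5)^3 is the minimal polynomial, and the product (x + 5)^4 is the characteristic polynomial.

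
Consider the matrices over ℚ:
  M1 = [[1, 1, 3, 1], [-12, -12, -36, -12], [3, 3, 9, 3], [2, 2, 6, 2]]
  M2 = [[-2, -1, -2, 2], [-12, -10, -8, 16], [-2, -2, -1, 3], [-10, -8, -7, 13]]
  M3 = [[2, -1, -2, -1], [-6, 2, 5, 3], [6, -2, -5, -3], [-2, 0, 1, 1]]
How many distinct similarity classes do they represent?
Characteristic polynomials: χ_{M1} = x^4, χ_{M2} = x^4, χ_{M3} = x^4.

{M1}: invariant factors x, x, x^2.

{M2, M3}: invariant factors x^2, x^2.

Matrices are similar if and only if their invariant-factor lists agree; the partition into similarity classes is {M1}, {M2, M3}.

2 classes: {M1}, {M2, M3}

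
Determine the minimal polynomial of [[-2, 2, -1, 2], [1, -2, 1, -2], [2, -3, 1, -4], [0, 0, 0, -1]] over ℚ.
m_A(x) = (x + 1)^3

The characteristic polynomial factors as (x + 1)^4. The minimal polynomial is ∏(x - λ)^{k_λ} where k_λ is the size of the largest Jordan block at λ.

For λ = -1: rank(A + I) = 2, and the largest Jordan block has size 3 (the smallest k with rank((A + I)^k) = rank((A + I)^(k+1))).

So m_A(x) = (x + 1)^3.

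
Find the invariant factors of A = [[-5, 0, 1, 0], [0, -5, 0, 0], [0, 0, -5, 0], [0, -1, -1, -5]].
(x + 5)^2, (x + 5)^2

The Jordan structure of A has elementary divisors (x + 5)^2, (x + 5)^2. Arranging the block sizes at each eigenvalue in decreasing order and taking row products gives the invariant factors.

Invariant factors (smallest first, each dividing the next): (x + 5)^2, (x + 5)^2.

Check: the last factor (x + 5)^2 is the minimal polynomial, and the product (x + 5)^4 is the characteristic polynomial.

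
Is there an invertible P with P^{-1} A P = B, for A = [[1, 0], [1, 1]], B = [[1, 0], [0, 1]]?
Both have characteristic polynomial (x - 1)^2, but the minimal polynomial of A is (x - 1)^2 while the minimal polynomial of B is x - 1. The minimal polynomial is a similarity invariant, so A and B are not similar.

No.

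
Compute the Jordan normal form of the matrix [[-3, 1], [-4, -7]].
J = [[-5, 1], [0, -5]]

The characteristic polynomial is det(xI - A) = (x + 5)^2, so the eigenvalues are -5 (algebraic multiplicity 2).

For λ = -5: rank(A + 5I) = 1, rank((A + 5I)^2) = 0. The eigenspace has dimension 2 - 1 = 1, so there is 1 Jordan block; the rank sequence gives block sizes [2].

Assembling the blocks gives the Jordan form J above.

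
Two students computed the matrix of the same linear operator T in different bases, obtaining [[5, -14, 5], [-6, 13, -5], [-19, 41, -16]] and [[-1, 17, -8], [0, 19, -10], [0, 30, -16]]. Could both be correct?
Two matrices over a field are similar if and only if they have the same invariant factors.

Both A and B have characteristic polynomial (x - 4)(x + 1)^2 and minimal polynomial (x - 4)(x + 1)^2. Computing further, both have invariant factors (x - 4)(x + 1)^2. Hence A and B are similar.

Yes.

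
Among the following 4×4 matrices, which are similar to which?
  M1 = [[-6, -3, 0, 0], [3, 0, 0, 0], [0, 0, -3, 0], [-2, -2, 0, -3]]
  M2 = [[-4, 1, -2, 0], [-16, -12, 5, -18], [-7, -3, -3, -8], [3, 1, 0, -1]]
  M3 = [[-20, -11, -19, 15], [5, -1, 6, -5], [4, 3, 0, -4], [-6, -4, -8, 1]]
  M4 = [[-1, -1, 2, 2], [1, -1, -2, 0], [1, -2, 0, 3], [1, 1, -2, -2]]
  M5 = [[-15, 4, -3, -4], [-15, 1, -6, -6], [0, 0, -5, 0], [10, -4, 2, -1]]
Characteristic polynomials: χ_{M1} = (x + 3)^4, χ_{M2} = (x + 5)^4, χ_{M3} = (x + 5)^4, χ_{M4} = x^2(x + 2)^2, χ_{M5} = (x + 5)^4.

{M1}: invariant factors x + 3, x + 3, (x + 3)^2.

{M2, M3, M5}: invariant factors x + 5, (x + 5)^3.

{M4}: invariant factors x^2(x + 2)^2.

Matrices are similar if and only if their invariant-factor lists agree; the partition into similarity classes is {M1}, {M2, M3, M5}, {M4}.

3 classes: {M1}, {M2, M3, M5}, {M4}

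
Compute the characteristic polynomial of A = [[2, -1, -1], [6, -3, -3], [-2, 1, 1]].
xI - A = [[x - 2, 1, 1], [-6, x + 3, 3], [2, -1, x - 1]].

Expanding det(xI - A) along the first row:
det(xI - A) = + (x - 2)·det([[x + 3, 3], [-1, x - 1]]) - (1)·det([[-6, 3], [2, x - 1]]) + (1)·det([[-6, x + 3], [2, -1]]).

Evaluating gives χ_A(x) = x^3.

χ_A(x) = x^3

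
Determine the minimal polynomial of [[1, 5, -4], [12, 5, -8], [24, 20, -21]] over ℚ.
The characteristic polynomial factors as (x + 5)^3. The minimal polynomial is ∏(x - λ)^{k_λ} where k_λ is the size of the largest Jordan block at λ.

For λ = -5: rank(A + 5I) = 1, and the largest Jordan block has size 2 (the smallest k with rank((A + 5I)^k) = rank((A + 5I)^(k+1))).

So m_A(x) = (x + 5)^2.

m_A(x) = (x + 5)^2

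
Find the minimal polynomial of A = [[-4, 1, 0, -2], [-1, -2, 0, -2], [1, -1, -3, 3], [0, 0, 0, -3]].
m_A(x) = (x + 3)^2

The characteristic polynomial factors as (x + 3)^4. The minimal polynomial is ∏(x - λ)^{k_λ} where k_λ is the size of the largest Jordan block at λ.

For λ = -3: rank(A + 3I) = 2, and the largest Jordan block has size 2 (the smallest k with rank((A + 3I)^k) = rank((A + 3I)^(k+1))).

So m_A(x) = (x + 3)^2.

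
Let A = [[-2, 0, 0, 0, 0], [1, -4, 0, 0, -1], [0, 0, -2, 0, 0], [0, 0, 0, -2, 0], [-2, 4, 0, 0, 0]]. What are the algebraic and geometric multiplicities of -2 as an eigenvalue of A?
The characteristic polynomial is (x + 2)^5, so the factor x + 2 appears with exponent 5: the algebraic multiplicity is 5.

rank(A + 2I) = 1, so the eigenspace has dimension 5 - 1 = 4: the geometric multiplicity is 4.

Since 4 < 5, A is not diagonalizable.

algebraic multiplicity 5, geometric multiplicity 4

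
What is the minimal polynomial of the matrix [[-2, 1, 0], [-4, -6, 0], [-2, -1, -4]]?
m_A(x) = (x + 4)^2

The characteristic polynomial factors as (x + 4)^3. The minimal polynomial is ∏(x - λ)^{k_λ} where k_λ is the size of the largest Jordan block at λ.

For λ = -4: rank(A + 4I) = 1, and the largest Jordan block has size 2 (the smallest k with rank((A + 4I)^k) = rank((A + 4I)^(k+1))).

So m_A(x) = (x + 4)^2.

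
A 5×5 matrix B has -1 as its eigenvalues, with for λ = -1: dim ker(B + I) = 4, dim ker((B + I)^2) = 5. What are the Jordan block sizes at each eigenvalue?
Jordan blocks: (-1, 2), (-1, 1), (-1, 1), (-1, 1)

λ = -1: successive nullity increments [4, 1] count blocks of size ≥ k; block sizes are [2, 1, 1, 1].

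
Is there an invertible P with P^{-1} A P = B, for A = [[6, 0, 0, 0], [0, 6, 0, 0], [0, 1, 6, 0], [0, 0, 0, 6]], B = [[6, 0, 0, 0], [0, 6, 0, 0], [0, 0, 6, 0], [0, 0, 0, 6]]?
No.

Both have characteristic polynomial (x - 6)^4, but the minimal polynomial of A is (x - 6)^2 while the minimal polynomial of B is x - 6. The minimal polynomial is a similarity invariant, so A and B are not similar.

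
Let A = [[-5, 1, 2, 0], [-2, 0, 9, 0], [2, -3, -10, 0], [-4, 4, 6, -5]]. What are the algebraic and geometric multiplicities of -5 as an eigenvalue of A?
The characteristic polynomial is (x + 5)^4, so the factor x + 5 appears with exponent 4: the algebraic multiplicity is 4.

rank(A + 5I) = 2, so the eigenspace has dimension 4 - 2 = 2: the geometric multiplicity is 2.

Since 2 < 4, A is not diagonalizable.

algebraic multiplicity 4, geometric multiplicity 2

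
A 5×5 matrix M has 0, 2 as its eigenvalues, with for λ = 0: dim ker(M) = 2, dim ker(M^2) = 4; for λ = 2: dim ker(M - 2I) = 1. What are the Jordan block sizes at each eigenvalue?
Jordan blocks: (0, 2), (0, 2), (2, 1)

λ = 0: successive nullity increments [2, 2] count blocks of size ≥ k; block sizes are [2, 2].
λ = 2: successive nullity increments [1] count blocks of size ≥ k; block sizes are [1].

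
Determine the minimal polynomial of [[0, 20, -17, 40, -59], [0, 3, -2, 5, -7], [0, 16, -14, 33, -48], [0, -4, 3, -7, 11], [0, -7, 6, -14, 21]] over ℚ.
m_A(x) = x(x - 1)^3

The characteristic polynomial factors as x^2(x - 1)^3. The minimal polynomial is ∏(x - λ)^{k_λ} where k_λ is the size of the largest Jordan block at λ.

For λ = 0: rank(A) = 3, and the largest Jordan block has size 1 (the smallest k with rank(A^k) = rank(A^(k+1))).
For λ = 1: rank(A - I) = 4, and the largest Jordan block has size 3 (the smallest k with rank((A - I)^k) = rank((A - I)^(k+1))).

So m_A(x) = x(x - 1)^3.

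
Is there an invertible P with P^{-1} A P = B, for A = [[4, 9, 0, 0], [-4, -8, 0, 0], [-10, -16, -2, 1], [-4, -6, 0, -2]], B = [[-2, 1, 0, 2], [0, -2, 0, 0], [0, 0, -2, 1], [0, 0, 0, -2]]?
Two matrices over a field are similar if and only if they have the same invariant factors.

Both A and B have characteristic polynomial (x + 2)^4 and minimal polynomial (x + 2)^2. Computing further, both have invariant factors (x + 2)^2, (x + 2)^2. Hence A and B are similar.

Yes.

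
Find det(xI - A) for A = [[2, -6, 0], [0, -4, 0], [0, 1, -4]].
χ_A(x) = (x - 2)(x + 4)^2

xI - A = [[x - 2, 6, 0], [0, x + 4, 0], [0, -1, x + 4]].

Expanding det(xI - A) along the first row:
det(xI - A) = + (x - 2)·det([[x + 4, 0], [-1, x + 4]]) - (6)·det([[0, 0], [0, x + 4]]) + (0)·det([[0, x + 4], [0, -1]]).

Evaluating gives χ_A(x) = x^3 + 6x^2 - 32 = (x - 2)(x + 4)^2.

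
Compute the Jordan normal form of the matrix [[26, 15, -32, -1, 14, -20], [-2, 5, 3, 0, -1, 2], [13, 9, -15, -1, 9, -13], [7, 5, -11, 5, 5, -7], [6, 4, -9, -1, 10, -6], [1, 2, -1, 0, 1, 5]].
J = [[6, 1, 0, 0, 0, 0], [0, 6, 1, 0, 0, 0], [0, 0, 6, 0, 0, 0], [0, 0, 0, 6, 1, 0], [0, 0, 0, 0, 6, 1], [0, 0, 0, 0, 0, 6]]

The characteristic polynomial is det(xI - A) = (x - 6)^6, so the eigenvalues are 6 (algebraic multiplicity 6).

For λ = 6: rank(A - 6I) = 4, rank((A - 6I)^2) = 2, rank((A - 6I)^3) = 0. The eigenspace has dimension 6 - 4 = 2, so there are 2 Jordan blocks; the rank sequence gives block sizes [3, 3].

Assembling the blocks gives the Jordan form J above.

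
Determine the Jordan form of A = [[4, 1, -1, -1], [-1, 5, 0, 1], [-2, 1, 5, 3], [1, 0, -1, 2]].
The characteristic polynomial is det(xI - A) = (x - 4)^4, so the eigenvalues are 4 (algebraic multiplicity 4).

For λ = 4: rank(A - 4I) = 2, rank((A - 4I)^2) = 0. The eigenspace has dimension 4 - 2 = 2, so there are 2 Jordan blocks; the rank sequence gives block sizes [2, 2].

Assembling the blocks gives the Jordan form J above.

J = [[4, 1, 0, 0], [0, 4, 0, 0], [0, 0, 4, 1], [0, 0, 0, 4]]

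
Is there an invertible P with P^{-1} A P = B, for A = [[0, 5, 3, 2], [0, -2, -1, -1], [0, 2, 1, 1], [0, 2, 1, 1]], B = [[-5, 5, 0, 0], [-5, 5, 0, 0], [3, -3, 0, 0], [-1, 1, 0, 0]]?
No.

Both have characteristic polynomial x^4 and minimal polynomial x^2. But rank(A) = 2 for A while rank(B) = 1 for B, so the number of Jordan blocks at λ = 0 differs. A and B are not similar.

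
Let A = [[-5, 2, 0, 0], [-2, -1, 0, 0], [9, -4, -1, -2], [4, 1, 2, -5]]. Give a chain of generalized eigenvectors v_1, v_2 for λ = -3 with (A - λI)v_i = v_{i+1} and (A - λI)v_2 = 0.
We seek v_1 ∈ ker((A + 3I)^2) \ ker(A + 3I), then set v_{i+1} = (A + 3I) v_i.

One such chain is v_1 = [[5, 5, -13, -1]]^T, v_2 = [[0, 0, 1, 1]]^T. Check: (A + 3I) v_2 = [[0, 0, 0, 0]]^T = 0.

v_1 = [[5, 5, -13, -1]]^T, v_2 = [[0, 0, 1, 1]]^T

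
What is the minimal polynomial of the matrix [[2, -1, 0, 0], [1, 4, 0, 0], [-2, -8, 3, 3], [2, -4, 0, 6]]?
The characteristic polynomial factors as (x - 6)(x - 3)^3. The minimal polynomial is ∏(x - λ)^{k_λ} where k_λ is the size of the largest Jordan block at λ.

For λ = 3: rank(A - 3I) = 2, and the largest Jordan block has size 2 (the smallest k with rank((A - 3I)^k) = rank((A - 3I)^(k+1))).
For λ = 6: rank(A - 6I) = 3, and the largest Jordan block has size 1 (the smallest k with rank((A - 6I)^k) = rank((A - 6I)^(k+1))).

So m_A(x) = (x - 6)(x - 3)^2.

m_A(x) = (x - 6)(x - 3)^2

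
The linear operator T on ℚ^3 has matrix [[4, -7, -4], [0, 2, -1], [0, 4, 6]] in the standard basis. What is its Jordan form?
The characteristic polynomial is det(xI - A) = (x - 4)^3, so the eigenvalues are 4 (algebraic multiplicity 3).

For λ = 4: rank(A - 4I) = 2, rank((A - 4I)^2) = 1, rank((A - 4I)^3) = 0. The eigenspace has dimension 3 - 2 = 1, so there is 1 Jordan block; the rank sequence gives block sizes [3].

Assembling the blocks gives the Jordan form J above.

J = [[4, 1, 0], [0, 4, 1], [0, 0, 4]]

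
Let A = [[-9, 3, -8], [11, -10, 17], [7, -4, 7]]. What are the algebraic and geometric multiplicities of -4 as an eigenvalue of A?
The characteristic polynomial is (x + 4)^3, so the factor x + 4 appears with exponent 3: the algebraic multiplicity is 3.

rank(A + 4I) = 2, so the eigenspace has dimension 3 - 2 = 1: the geometric multiplicity is 1.

Since 1 < 3, A is not diagonalizable.

algebraic multiplicity 3, geometric multiplicity 1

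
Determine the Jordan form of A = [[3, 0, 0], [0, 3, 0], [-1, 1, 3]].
J = [[3, 1, 0], [0, 3, 0], [0, 0, 3]]

The characteristic polynomial is det(xI - A) = (x - 3)^3, so the eigenvalues are 3 (algebraic multiplicity 3).

For λ = 3: rank(A - 3I) = 1, rank((A - 3I)^2) = 0. The eigenspace has dimension 3 - 1 = 2, so there are 2 Jordan blocks; the rank sequence gives block sizes [2, 1].

Assembling the blocks gives the Jordan form J above.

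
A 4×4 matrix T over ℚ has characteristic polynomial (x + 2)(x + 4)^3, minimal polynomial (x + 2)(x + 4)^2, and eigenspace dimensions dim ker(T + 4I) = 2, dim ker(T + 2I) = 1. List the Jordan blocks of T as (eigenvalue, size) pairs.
λ = -4: algebraic multiplicity 3 (exponent in χ_T), largest block size 2 (exponent in m_T), 2 blocks (geometric multiplicity). These force block sizes [2, 1].
λ = -2: algebraic multiplicity 1 (exponent in χ_T), largest block size 1 (exponent in m_T), 1 block (geometric multiplicity). This forces block sizes [1].

Jordan blocks: (-4, 2), (-4, 1), (-2, 1)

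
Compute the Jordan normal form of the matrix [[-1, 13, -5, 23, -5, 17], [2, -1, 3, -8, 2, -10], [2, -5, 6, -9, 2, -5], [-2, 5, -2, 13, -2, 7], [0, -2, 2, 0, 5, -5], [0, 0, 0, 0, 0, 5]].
The characteristic polynomial is det(xI - A) = (x - 5)^3(x - 4)^3, so the eigenvalues are 4 (algebraic multiplicity 3), 5 (algebraic multiplicity 3).

For λ = 4: rank(A - 4I) = 5, rank((A - 4I)^2) = 4, rank((A - 4I)^3) = 3. The eigenspace has dimension 6 - 5 = 1, so there is 1 Jordan block; the rank sequence gives block sizes [3].

For λ = 5: rank(A - 5I) = 5, rank((A - 5I)^2) = 4, rank((A - 5I)^3) = 3. The eigenspace has dimension 6 - 5 = 1, so there is 1 Jordan block; the rank sequence gives block sizes [3].

Assembling the blocks gives the Jordan form J above.

J = [[4, 1, 0, 0, 0, 0], [0, 4, 1, 0, 0, 0], [0, 0, 4, 0, 0, 0], [0, 0, 0, 5, 1, 0], [0, 0, 0, 0, 5, 1], [0, 0, 0, 0, 0, 5]]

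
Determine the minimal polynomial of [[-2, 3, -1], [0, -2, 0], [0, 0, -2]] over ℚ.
The characteristic polynomial factors as (x + 2)^3. The minimal polynomial is ∏(x - λ)^{k_λ} where k_λ is the size of the largest Jordan block at λ.

For λ = -2: rank(A + 2I) = 1, and the largest Jordan block has size 2 (the smallest k with rank((A + 2I)^k) = rank((A + 2I)^(k+1))).

So m_A(x) = (x + 2)^2.

m_A(x) = (x + 2)^2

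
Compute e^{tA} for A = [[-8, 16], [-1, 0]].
e^{tA} = [[(1 - 4*t)*e^{-4*t}, 16*t*e^{-4*t}], [-t*e^{-4*t}, (4*t + 1)*e^{-4*t}]]

A has Jordan form J = [[-4, 1], [0, -4]] with A = PJP^{-1}, so e^{tA} = P e^{tJ} P^{-1}.

For a Jordan block J_k(λ), e^{tJ_k(λ)} = e^{λt} · (I + tN + t^2 N^2/2! + ... + t^{k-1} N^{k-1}/(k-1)!) where N is the nilpotent superdiagonal part.

Assembling the blocks and conjugating back gives the entries of e^{tA} as shown above.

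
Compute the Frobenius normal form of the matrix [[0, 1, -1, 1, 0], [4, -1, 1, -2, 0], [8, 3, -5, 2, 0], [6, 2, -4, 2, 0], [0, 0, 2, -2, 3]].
R = [[0, 2, 0, 0, 0], [1, -2, 0, 0, 0], [0, 0, 0, 0, -6], [0, 0, 1, 0, 8], [0, 0, 0, 1, 1]]

The invariant factors of A (the non-unit diagonal entries of the Smith normal form of xI - A over ℚ[x]) are x^2 + 2x - 2, (x - 3)(x^2 + 2x - 2), each dividing the next. The characteristic polynomial is their product, (x - 3)(x^2 + 2x - 2)^2.

The rational canonical form is the block-diagonal matrix of companion matrices C(f_i):
R = [[0, 2, 0, 0, 0], [1, -2, 0, 0, 0], [0, 0, 0, 0, -6], [0, 0, 1, 0, 8], [0, 0, 0, 1, 1]].

Note the characteristic polynomial does not split into linear factors over ℚ, so A has no Jordan form over ℚ; the rational canonical form exists over any field.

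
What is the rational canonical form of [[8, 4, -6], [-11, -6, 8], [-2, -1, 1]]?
The invariant factors of A (the non-unit diagonal entries of the Smith normal form of xI - A over ℚ[x]) are (x + 1)(x^2 - 4x - 2), each dividing the next. The characteristic polynomial is their product, (x + 1)(x^2 - 4x - 2).

The rational canonical form is the block-diagonal matrix of companion matrices C(f_i):
R = [[0, 0, 2], [1, 0, 6], [0, 1, 3]].

Note the characteristic polynomial does not split into linear factors over ℚ, so A has no Jordan form over ℚ; the rational canonical form exists over any field.

R = [[0, 0, 2], [1, 0, 6], [0, 1, 3]]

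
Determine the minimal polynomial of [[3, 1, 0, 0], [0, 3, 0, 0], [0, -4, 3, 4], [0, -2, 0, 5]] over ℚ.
m_A(x) = (x - 5)(x - 3)^2

The characteristic polynomial factors as (x - 5)(x - 3)^3. The minimal polynomial is ∏(x - λ)^{k_λ} where k_λ is the size of the largest Jordan block at λ.

For λ = 3: rank(A - 3I) = 2, and the largest Jordan block has size 2 (the smallest k with rank((A - 3I)^k) = rank((A - 3I)^(k+1))).
For λ = 5: rank(A - 5I) = 3, and the largest Jordan block has size 1 (the smallest k with rank((A - 5I)^k) = rank((A - 5I)^(k+1))).

So m_A(x) = (x - 5)(x - 3)^2.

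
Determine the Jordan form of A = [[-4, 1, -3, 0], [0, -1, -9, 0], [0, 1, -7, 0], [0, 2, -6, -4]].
J = [[-4, 1, 0, 0], [0, -4, 0, 0], [0, 0, -4, 0], [0, 0, 0, -4]]

The characteristic polynomial is det(xI - A) = (x + 4)^4, so the eigenvalues are -4 (algebraic multiplicity 4).

For λ = -4: rank(A + 4I) = 1, rank((A + 4I)^2) = 0. The eigenspace has dimension 4 - 1 = 3, so there are 3 Jordan blocks; the rank sequence gives block sizes [2, 1, 1].

Assembling the blocks gives the Jordan form J above.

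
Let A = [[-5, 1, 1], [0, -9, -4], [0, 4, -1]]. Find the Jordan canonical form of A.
J = [[-5, 1, 0], [0, -5, 0], [0, 0, -5]]

The characteristic polynomial is det(xI - A) = (x + 5)^3, so the eigenvalues are -5 (algebraic multiplicity 3).

For λ = -5: rank(A + 5I) = 1, rank((A + 5I)^2) = 0. The eigenspace has dimension 3 - 1 = 2, so there are 2 Jordan blocks; the rank sequence gives block sizes [2, 1].

Assembling the blocks gives the Jordan form J above.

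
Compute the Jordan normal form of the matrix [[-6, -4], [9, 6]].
J = [[0, 1], [0, 0]]

The characteristic polynomial is det(xI - A) = x^2, so the eigenvalues are 0 (algebraic multiplicity 2).

For λ = 0: rank(A) = 1, rank(A^2) = 0. The eigenspace has dimension 2 - 1 = 1, so there is 1 Jordan block; the rank sequence gives block sizes [2].

Assembling the blocks gives the Jordan form J above.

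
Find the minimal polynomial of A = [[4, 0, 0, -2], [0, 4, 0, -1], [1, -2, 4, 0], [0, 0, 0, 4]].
The characteristic polynomial factors as (x - 4)^4. The minimal polynomial is ∏(x - λ)^{k_λ} where k_λ is the size of the largest Jordan block at λ.

For λ = 4: rank(A - 4I) = 2, and the largest Jordan block has size 2 (the smallest k with rank((A - 4I)^k) = rank((A - 4I)^(k+1))).

So m_A(x) = (x - 4)^2.

m_A(x) = (x - 4)^2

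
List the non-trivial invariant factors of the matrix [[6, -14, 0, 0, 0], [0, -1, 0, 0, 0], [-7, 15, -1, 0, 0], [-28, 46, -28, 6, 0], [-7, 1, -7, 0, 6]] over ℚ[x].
x - 6, x - 6, (x - 6)(x + 1)^2

The Jordan structure of A has elementary divisors (x + 1)^2, (x - 6), (x - 6), (x - 6). Arranging the block sizes at each eigenvalue in decreasing order and taking row products gives the invariant factors.

Invariant factors (smallest first, each dividing the next): x - 6, x - 6, (x - 6)(x + 1)^2.

Check: the last factor (x - 6)(x + 1)^2 is the minimal polynomial, and the product (x - 6)^3(x + 1)^2 is the characteristic polynomial.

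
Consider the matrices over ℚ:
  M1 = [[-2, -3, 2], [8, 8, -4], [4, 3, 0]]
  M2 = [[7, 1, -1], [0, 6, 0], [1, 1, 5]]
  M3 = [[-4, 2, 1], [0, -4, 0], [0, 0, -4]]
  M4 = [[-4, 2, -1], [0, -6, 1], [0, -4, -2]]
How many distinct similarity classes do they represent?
Characteristic polynomials: χ_{M1} = (x - 2)^3, χ_{M2} = (x - 6)^3, χ_{M3} = (x + 4)^3, χ_{M4} = (x + 4)^3.

{M1}: invariant factors x - 2, (x - 2)^2.

{M2}: invariant factors x - 6, (x - 6)^2.

{M3, M4}: invariant factors x + 4, (x + 4)^2.

Matrices are similar if and only if their invariant-factor lists agree; the partition into similarity classes is {M1}, {M2}, {M3, M4}.

3 classes: {M1}, {M2}, {M3, M4}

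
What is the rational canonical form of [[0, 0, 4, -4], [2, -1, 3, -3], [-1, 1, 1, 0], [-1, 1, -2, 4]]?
R = [[0, 0, 0, -4], [1, 0, 0, -3], [0, 1, 0, 1], [0, 0, 1, 4]]

The invariant factors of A (the non-unit diagonal entries of the Smith normal form of xI - A over ℚ[x]) are (x - 4)(x^3 - x - 1), each dividing the next. The characteristic polynomial is their product, (x - 4)(x^3 - x - 1).

The rational canonical form is the block-diagonal matrix of companion matrices C(f_i):
R = [[0, 0, 0, -4], [1, 0, 0, -3], [0, 1, 0, 1], [0, 0, 1, 4]].

Note the characteristic polynomial does not split into linear factors over ℚ, so A has no Jordan form over ℚ; the rational canonical form exists over any field.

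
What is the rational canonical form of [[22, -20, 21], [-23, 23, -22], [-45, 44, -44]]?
The invariant factors of A (the non-unit diagonal entries of the Smith normal form of xI - A over ℚ[x]) are (x - 3)^2(x + 5), each dividing the next. The characteristic polynomial is their product, (x - 3)^2(x + 5).

The rational canonical form is the block-diagonal matrix of companion matrices C(f_i):
R = [[0, 0, -45], [1, 0, 21], [0, 1, 1]].

R = [[0, 0, -45], [1, 0, 21], [0, 1, 1]]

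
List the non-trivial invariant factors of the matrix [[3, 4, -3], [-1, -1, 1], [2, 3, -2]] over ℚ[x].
x^3

The Jordan structure of A has elementary divisors x^3. Arranging the block sizes at each eigenvalue in decreasing order and taking row products gives the invariant factors.

Invariant factors (smallest first, each dividing the next): x^3.

Check: the last factor x^3 is the minimal polynomial, and the product x^3 is the characteristic polynomial.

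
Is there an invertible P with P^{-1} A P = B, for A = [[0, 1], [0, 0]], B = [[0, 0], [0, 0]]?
Both have characteristic polynomial x^2, but the minimal polynomial of A is x^2 while the minimal polynomial of B is x. The minimal polynomial is a similarity invariant, so A and B are not similar.

No.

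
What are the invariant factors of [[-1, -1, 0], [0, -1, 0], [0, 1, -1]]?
The Jordan structure of A has elementary divisors (x + 1)^2, (x + 1). Arranging the block sizes at each eigenvalue in decreasing order and taking row products gives the invariant factors.

Invariant factors (smallest first, each dividing the next): x + 1, (x + 1)^2.

Check: the last factor (x + 1)^2 is the minimal polynomial, and the product (x + 1)^3 is the characteristic polynomial.

x + 1, (x + 1)^2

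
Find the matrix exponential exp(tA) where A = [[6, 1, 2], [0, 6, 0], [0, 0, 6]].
A has Jordan form J = [[6, 1, 0], [0, 6, 0], [0, 0, 6]] with A = PJP^{-1}, so e^{tA} = P e^{tJ} P^{-1}.

For a Jordan block J_k(λ), e^{tJ_k(λ)} = e^{λt} · (I + tN + t^2 N^2/2! + ... + t^{k-1} N^{k-1}/(k-1)!) where N is the nilpotent superdiagonal part.

Assembling the blocks and conjugating back gives the entries of e^{tA} as shown above.

e^{tA} = [[e^{6*t}, t*e^{6*t}, 2*t*e^{6*t}], [0, e^{6*t}, 0], [0, 0, e^{6*t}]]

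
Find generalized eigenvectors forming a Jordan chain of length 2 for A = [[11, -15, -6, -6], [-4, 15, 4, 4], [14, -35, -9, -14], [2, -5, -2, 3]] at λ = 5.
v_1 = [[0, 1, -2, 0]]^T, v_2 = [[-3, 2, -7, -1]]^T

We seek v_1 ∈ ker((A - 5I)^2) \ ker(A - 5I), then set v_{i+1} = (A - 5I) v_i.

One such chain is v_1 = [[0, 1, -2, 0]]^T, v_2 = [[-3, 2, -7, -1]]^T. Check: (A - 5I) v_2 = [[0, 0, 0, 0]]^T = 0.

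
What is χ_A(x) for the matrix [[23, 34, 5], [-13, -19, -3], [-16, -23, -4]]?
xI - A = [[x - 23, -34, -5], [13, x + 19, 3], [16, 23, x + 4]].

Expanding det(xI - A) along the first row:
det(xI - A) = + (x - 23)·det([[x + 19, 3], [23, x + 4]]) - (-34)·det([[13, 3], [16, x + 4]]) + (-5)·det([[13, x + 19], [16, 23]]).

Evaluating gives χ_A(x) = x^3.

χ_A(x) = x^3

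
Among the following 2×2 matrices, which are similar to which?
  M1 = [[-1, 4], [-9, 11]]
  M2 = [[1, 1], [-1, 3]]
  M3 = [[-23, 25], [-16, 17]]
Characteristic polynomials: χ_{M1} = (x - 5)^2, χ_{M2} = (x - 2)^2, χ_{M3} = (x + 3)^2.

{M1}: invariant factors (x - 5)^2.

{M2}: invariant factors (x - 2)^2.

{M3}: invariant factors (x + 3)^2.

Matrices are similar if and only if their invariant-factor lists agree; the partition into similarity classes is {M1}, {M2}, {M3}.

3 classes: {M1}, {M2}, {M3}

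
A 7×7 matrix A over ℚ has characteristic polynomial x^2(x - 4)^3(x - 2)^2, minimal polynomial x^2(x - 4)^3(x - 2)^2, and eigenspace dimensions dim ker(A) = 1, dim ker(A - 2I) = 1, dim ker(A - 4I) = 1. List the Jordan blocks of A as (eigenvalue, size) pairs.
Jordan blocks: (0, 2), (2, 2), (4, 3)

λ = 0: algebraic multiplicity 2 (exponent in χ_A), largest block size 2 (exponent in m_A), 1 block (geometric multiplicity). This forces block sizes [2].
λ = 2: algebraic multiplicity 2 (exponent in χ_A), largest block size 2 (exponent in m_A), 1 block (geometric multiplicity). This forces block sizes [2].
λ = 4: algebraic multiplicity 3 (exponent in χ_A), largest block size 3 (exponent in m_A), 1 block (geometric multiplicity). This forces block sizes [3].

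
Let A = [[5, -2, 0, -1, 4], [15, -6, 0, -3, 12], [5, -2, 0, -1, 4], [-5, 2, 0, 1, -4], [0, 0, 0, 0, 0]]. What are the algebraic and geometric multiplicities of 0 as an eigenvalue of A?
algebraic multiplicity 5, geometric multiplicity 4

The characteristic polynomial is x^5, so the factor x appears with exponent 5: the algebraic multiplicity is 5.

rank(A) = 1, so the eigenspace has dimension 5 - 1 = 4: the geometric multiplicity is 4.

Since 4 < 5, A is not diagonalizable.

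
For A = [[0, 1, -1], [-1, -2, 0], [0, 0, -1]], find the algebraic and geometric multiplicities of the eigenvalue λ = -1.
The characteristic polynomial is (x + 1)^3, so the factor x + 1 appears with exponent 3: the algebraic multiplicity is 3.

rank(A + I) = 2, so the eigenspace has dimension 3 - 2 = 1: the geometric multiplicity is 1.

Since 1 < 3, A is not diagonalizable.

algebraic multiplicity 3, geometric multiplicity 1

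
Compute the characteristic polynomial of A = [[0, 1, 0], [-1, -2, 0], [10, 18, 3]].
χ_A(x) = (x - 3)(x + 1)^2

xI - A = [[x, -1, 0], [1, x + 2, 0], [-10, -18, x - 3]].

Expanding det(xI - A) along the first row:
det(xI - A) = + (x)·det([[x + 2, 0], [-18, x - 3]]) - (-1)·det([[1, 0], [-10, x - 3]]) + (0)·det([[1, x + 2], [-10, -18]]).

Evaluating gives χ_A(x) = x^3 - x^2 - 5x - 3 = (x - 3)(x + 1)^2.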